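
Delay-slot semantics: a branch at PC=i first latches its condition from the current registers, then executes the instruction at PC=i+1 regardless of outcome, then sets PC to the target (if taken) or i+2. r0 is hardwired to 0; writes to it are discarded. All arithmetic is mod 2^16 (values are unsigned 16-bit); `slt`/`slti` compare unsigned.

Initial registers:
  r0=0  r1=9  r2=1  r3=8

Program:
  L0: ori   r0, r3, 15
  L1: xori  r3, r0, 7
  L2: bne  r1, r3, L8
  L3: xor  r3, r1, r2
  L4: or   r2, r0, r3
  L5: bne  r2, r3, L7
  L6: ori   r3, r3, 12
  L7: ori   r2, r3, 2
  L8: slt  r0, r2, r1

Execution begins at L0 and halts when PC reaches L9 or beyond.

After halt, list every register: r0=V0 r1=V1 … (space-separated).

r0=0 r1=9 r2=1 r3=8

PC=0  ori   r0, r3, 15       | r0=0 r1=9 r2=1 r3=8
PC=1  xori  r3, r0, 7        | r0=0 r1=9 r2=1 r3=7
PC=2  bne  r1, r3, L8        | r0=0 r1=9 r2=1 r3=7  [TAKEN]
PC=3  xor  r3, r1, r2        | r0=0 r1=9 r2=1 r3=8
PC=8  slt  r0, r2, r1        | r0=0 r1=9 r2=1 r3=8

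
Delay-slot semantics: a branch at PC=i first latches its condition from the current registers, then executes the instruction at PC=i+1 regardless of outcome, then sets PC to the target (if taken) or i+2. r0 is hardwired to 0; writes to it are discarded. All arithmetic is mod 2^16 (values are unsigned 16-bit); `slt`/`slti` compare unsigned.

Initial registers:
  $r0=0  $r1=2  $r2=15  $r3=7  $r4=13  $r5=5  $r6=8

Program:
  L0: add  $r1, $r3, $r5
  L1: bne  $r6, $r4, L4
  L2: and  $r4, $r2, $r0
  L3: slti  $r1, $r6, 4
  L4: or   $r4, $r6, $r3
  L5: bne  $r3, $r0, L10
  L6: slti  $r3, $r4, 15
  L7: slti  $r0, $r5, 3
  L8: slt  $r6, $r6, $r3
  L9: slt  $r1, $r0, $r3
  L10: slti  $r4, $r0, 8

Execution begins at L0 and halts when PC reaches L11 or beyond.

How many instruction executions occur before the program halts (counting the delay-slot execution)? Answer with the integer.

[0] add  $r1, $r3, $r5  →  {$r0:0, $r1:12, $r2:15, $r3:7, $r4:13, $r5:5, $r6:8}
[1] bne  $r6, $r4, L4  →  {$r0:0, $r1:12, $r2:15, $r3:7, $r4:13, $r5:5, $r6:8}  ⟨branch taken⟩
[2] and  $r4, $r2, $r0  →  {$r0:0, $r1:12, $r2:15, $r3:7, $r4:0, $r5:5, $r6:8}
[4] or   $r4, $r6, $r3  →  {$r0:0, $r1:12, $r2:15, $r3:7, $r4:15, $r5:5, $r6:8}
[5] bne  $r3, $r0, L10  →  {$r0:0, $r1:12, $r2:15, $r3:7, $r4:15, $r5:5, $r6:8}  ⟨branch taken⟩
[6] slti  $r3, $r4, 15  →  {$r0:0, $r1:12, $r2:15, $r3:0, $r4:15, $r5:5, $r6:8}
[10] slti  $r4, $r0, 8  →  {$r0:0, $r1:12, $r2:15, $r3:0, $r4:1, $r5:5, $r6:8}

7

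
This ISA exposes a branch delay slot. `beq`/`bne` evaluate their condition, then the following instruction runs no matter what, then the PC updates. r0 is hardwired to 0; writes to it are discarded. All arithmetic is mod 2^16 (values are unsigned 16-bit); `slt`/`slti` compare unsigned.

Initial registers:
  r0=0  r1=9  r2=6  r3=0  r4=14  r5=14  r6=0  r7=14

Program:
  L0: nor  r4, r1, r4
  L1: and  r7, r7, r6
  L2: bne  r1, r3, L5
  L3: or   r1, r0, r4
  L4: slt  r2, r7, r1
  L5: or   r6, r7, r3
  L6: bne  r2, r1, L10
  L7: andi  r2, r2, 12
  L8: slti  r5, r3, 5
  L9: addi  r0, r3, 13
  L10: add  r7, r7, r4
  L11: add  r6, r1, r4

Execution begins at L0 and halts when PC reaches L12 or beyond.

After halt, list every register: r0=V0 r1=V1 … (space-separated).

r0=0 r1=65520 r2=4 r3=0 r4=65520 r5=14 r6=65504 r7=65520

PC=0  nor  r4, r1, r4        | r0=0 r1=9 r2=6 r3=0 r4=65520 r5=14 r6=0 r7=14
PC=1  and  r7, r7, r6        | r0=0 r1=9 r2=6 r3=0 r4=65520 r5=14 r6=0 r7=0
PC=2  bne  r1, r3, L5        | r0=0 r1=9 r2=6 r3=0 r4=65520 r5=14 r6=0 r7=0  [TAKEN]
PC=3  or   r1, r0, r4        | r0=0 r1=65520 r2=6 r3=0 r4=65520 r5=14 r6=0 r7=0
PC=5  or   r6, r7, r3        | r0=0 r1=65520 r2=6 r3=0 r4=65520 r5=14 r6=0 r7=0
PC=6  bne  r2, r1, L10       | r0=0 r1=65520 r2=6 r3=0 r4=65520 r5=14 r6=0 r7=0  [TAKEN]
PC=7  andi  r2, r2, 12       | r0=0 r1=65520 r2=4 r3=0 r4=65520 r5=14 r6=0 r7=0
PC=10 add  r7, r7, r4        | r0=0 r1=65520 r2=4 r3=0 r4=65520 r5=14 r6=0 r7=65520
PC=11 add  r6, r1, r4        | r0=0 r1=65520 r2=4 r3=0 r4=65520 r5=14 r6=65504 r7=65520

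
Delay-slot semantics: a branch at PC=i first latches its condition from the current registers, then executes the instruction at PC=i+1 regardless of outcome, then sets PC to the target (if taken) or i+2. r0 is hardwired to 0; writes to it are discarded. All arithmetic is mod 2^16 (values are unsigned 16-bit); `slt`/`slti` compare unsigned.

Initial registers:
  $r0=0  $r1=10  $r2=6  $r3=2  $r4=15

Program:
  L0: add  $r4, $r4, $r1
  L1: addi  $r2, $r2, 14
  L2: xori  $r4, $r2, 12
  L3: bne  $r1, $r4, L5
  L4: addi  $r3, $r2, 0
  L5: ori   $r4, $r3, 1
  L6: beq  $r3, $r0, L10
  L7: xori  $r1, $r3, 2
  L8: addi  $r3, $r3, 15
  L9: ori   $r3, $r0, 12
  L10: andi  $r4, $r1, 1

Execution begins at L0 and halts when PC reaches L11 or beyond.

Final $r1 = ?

[0] add  $r4, $r4, $r1  →  {$r0:0, $r1:10, $r2:6, $r3:2, $r4:25}
[1] addi  $r2, $r2, 14  →  {$r0:0, $r1:10, $r2:20, $r3:2, $r4:25}
[2] xori  $r4, $r2, 12  →  {$r0:0, $r1:10, $r2:20, $r3:2, $r4:24}
[3] bne  $r1, $r4, L5  →  {$r0:0, $r1:10, $r2:20, $r3:2, $r4:24}  ⟨branch taken⟩
[4] addi  $r3, $r2, 0  →  {$r0:0, $r1:10, $r2:20, $r3:20, $r4:24}
[5] ori   $r4, $r3, 1  →  {$r0:0, $r1:10, $r2:20, $r3:20, $r4:21}
[6] beq  $r3, $r0, L10  →  {$r0:0, $r1:10, $r2:20, $r3:20, $r4:21}  ⟨branch fallthrough⟩
[7] xori  $r1, $r3, 2  →  {$r0:0, $r1:22, $r2:20, $r3:20, $r4:21}
[8] addi  $r3, $r3, 15  →  {$r0:0, $r1:22, $r2:20, $r3:35, $r4:21}
[9] ori   $r3, $r0, 12  →  {$r0:0, $r1:22, $r2:20, $r3:12, $r4:21}
[10] andi  $r4, $r1, 1  →  {$r0:0, $r1:22, $r2:20, $r3:12, $r4:0}

22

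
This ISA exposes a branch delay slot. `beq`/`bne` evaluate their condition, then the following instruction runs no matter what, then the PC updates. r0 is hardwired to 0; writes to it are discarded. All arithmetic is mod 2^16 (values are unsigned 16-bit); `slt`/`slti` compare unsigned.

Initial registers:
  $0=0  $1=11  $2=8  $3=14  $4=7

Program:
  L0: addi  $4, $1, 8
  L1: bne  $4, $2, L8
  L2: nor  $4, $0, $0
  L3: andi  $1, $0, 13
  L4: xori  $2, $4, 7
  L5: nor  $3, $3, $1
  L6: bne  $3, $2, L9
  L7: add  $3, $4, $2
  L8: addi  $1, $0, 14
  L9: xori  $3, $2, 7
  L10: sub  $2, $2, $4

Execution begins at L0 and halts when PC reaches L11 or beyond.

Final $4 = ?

  step pc=0: addi  $4, $1, 8  regs=(0,11,8,14,19)
  step pc=1: bne  $4, $2, L8  cond=T  regs=(0,11,8,14,19)
  step pc=2: nor  $4, $0, $0  regs=(0,11,8,14,65535)
  step pc=8: addi  $1, $0, 14  regs=(0,14,8,14,65535)
  step pc=9: xori  $3, $2, 7  regs=(0,14,8,15,65535)
  step pc=10: sub  $2, $2, $4  regs=(0,14,9,15,65535)

65535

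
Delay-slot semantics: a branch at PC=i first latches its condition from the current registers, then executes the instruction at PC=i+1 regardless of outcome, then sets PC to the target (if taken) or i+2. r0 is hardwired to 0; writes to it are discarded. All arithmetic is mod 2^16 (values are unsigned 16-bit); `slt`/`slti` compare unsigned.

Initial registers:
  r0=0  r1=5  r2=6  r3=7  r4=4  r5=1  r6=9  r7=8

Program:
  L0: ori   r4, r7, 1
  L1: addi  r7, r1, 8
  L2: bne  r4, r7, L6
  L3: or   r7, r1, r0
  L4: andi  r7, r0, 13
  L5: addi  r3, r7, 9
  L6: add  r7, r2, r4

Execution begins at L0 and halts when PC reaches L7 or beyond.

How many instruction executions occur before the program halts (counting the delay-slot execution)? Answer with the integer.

  step pc=0: ori   r4, r7, 1  regs=(0,5,6,7,9,1,9,8)
  step pc=1: addi  r7, r1, 8  regs=(0,5,6,7,9,1,9,13)
  step pc=2: bne  r4, r7, L6  cond=T  regs=(0,5,6,7,9,1,9,13)
  step pc=3: or   r7, r1, r0  regs=(0,5,6,7,9,1,9,5)
  step pc=6: add  r7, r2, r4  regs=(0,5,6,7,9,1,9,15)

5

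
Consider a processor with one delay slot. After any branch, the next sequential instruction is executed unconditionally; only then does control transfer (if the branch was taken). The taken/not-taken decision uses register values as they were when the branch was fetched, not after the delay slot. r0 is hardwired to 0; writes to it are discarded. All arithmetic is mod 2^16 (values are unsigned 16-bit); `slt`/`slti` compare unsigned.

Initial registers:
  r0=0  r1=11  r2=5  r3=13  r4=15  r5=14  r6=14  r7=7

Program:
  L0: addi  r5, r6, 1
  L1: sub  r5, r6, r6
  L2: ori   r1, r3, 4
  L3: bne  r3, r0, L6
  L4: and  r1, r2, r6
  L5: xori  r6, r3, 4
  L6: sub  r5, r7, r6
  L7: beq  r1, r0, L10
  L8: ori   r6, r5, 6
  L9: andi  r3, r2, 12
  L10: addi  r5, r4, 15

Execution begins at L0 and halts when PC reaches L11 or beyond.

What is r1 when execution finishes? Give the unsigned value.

[0] addi  r5, r6, 1  →  {r0:0, r1:11, r2:5, r3:13, r4:15, r5:15, r6:14, r7:7}
[1] sub  r5, r6, r6  →  {r0:0, r1:11, r2:5, r3:13, r4:15, r5:0, r6:14, r7:7}
[2] ori   r1, r3, 4  →  {r0:0, r1:13, r2:5, r3:13, r4:15, r5:0, r6:14, r7:7}
[3] bne  r3, r0, L6  →  {r0:0, r1:13, r2:5, r3:13, r4:15, r5:0, r6:14, r7:7}  ⟨branch taken⟩
[4] and  r1, r2, r6  →  {r0:0, r1:4, r2:5, r3:13, r4:15, r5:0, r6:14, r7:7}
[6] sub  r5, r7, r6  →  {r0:0, r1:4, r2:5, r3:13, r4:15, r5:65529, r6:14, r7:7}
[7] beq  r1, r0, L10  →  {r0:0, r1:4, r2:5, r3:13, r4:15, r5:65529, r6:14, r7:7}  ⟨branch fallthrough⟩
[8] ori   r6, r5, 6  →  {r0:0, r1:4, r2:5, r3:13, r4:15, r5:65529, r6:65535, r7:7}
[9] andi  r3, r2, 12  →  {r0:0, r1:4, r2:5, r3:4, r4:15, r5:65529, r6:65535, r7:7}
[10] addi  r5, r4, 15  →  {r0:0, r1:4, r2:5, r3:4, r4:15, r5:30, r6:65535, r7:7}

4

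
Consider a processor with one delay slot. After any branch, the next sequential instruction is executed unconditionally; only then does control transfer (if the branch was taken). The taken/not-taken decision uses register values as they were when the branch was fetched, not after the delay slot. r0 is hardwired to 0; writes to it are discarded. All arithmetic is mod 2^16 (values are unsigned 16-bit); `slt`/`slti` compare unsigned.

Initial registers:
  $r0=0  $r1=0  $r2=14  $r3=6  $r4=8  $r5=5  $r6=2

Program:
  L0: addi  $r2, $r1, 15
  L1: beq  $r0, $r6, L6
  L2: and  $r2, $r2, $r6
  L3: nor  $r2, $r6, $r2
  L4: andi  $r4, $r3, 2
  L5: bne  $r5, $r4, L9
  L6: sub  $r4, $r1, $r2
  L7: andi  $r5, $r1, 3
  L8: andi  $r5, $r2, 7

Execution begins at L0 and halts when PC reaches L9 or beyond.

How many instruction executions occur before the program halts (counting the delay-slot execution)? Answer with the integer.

[0] addi  $r2, $r1, 15  →  {$r0:0, $r1:0, $r2:15, $r3:6, $r4:8, $r5:5, $r6:2}
[1] beq  $r0, $r6, L6  →  {$r0:0, $r1:0, $r2:15, $r3:6, $r4:8, $r5:5, $r6:2}  ⟨branch fallthrough⟩
[2] and  $r2, $r2, $r6  →  {$r0:0, $r1:0, $r2:2, $r3:6, $r4:8, $r5:5, $r6:2}
[3] nor  $r2, $r6, $r2  →  {$r0:0, $r1:0, $r2:65533, $r3:6, $r4:8, $r5:5, $r6:2}
[4] andi  $r4, $r3, 2  →  {$r0:0, $r1:0, $r2:65533, $r3:6, $r4:2, $r5:5, $r6:2}
[5] bne  $r5, $r4, L9  →  {$r0:0, $r1:0, $r2:65533, $r3:6, $r4:2, $r5:5, $r6:2}  ⟨branch taken⟩
[6] sub  $r4, $r1, $r2  →  {$r0:0, $r1:0, $r2:65533, $r3:6, $r4:3, $r5:5, $r6:2}

7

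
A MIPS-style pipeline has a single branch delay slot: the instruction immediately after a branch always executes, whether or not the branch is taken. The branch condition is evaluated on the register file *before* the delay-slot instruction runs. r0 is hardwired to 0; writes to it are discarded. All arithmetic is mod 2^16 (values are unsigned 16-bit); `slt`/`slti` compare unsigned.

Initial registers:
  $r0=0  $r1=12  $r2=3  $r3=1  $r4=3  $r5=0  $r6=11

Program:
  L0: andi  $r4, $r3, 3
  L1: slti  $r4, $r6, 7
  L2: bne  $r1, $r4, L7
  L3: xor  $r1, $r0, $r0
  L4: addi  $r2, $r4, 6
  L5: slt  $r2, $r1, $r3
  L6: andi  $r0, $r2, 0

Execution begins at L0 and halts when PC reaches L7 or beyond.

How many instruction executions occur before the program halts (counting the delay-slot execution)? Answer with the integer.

4

[0] andi  $r4, $r3, 3  →  {$r0:0, $r1:12, $r2:3, $r3:1, $r4:1, $r5:0, $r6:11}
[1] slti  $r4, $r6, 7  →  {$r0:0, $r1:12, $r2:3, $r3:1, $r4:0, $r5:0, $r6:11}
[2] bne  $r1, $r4, L7  →  {$r0:0, $r1:12, $r2:3, $r3:1, $r4:0, $r5:0, $r6:11}  ⟨branch taken⟩
[3] xor  $r1, $r0, $r0  →  {$r0:0, $r1:0, $r2:3, $r3:1, $r4:0, $r5:0, $r6:11}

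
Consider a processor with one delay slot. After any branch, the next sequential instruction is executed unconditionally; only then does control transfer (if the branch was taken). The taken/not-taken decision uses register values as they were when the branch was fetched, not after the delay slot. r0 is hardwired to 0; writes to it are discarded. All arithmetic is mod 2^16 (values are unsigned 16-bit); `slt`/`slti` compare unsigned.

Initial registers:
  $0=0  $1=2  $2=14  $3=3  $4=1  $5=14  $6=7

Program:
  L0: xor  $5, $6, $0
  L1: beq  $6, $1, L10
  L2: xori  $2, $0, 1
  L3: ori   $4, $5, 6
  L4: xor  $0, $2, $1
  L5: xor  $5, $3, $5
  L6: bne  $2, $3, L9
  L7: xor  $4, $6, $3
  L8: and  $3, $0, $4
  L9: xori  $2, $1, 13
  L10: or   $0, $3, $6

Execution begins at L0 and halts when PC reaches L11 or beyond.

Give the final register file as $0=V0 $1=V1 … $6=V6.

$0=0 $1=2 $2=15 $3=3 $4=4 $5=4 $6=7

#0 xor  $5, $6, $0 ; 0/2/14/3/1/7/7
#1 beq  $6, $1, L10 ; 0/2/14/3/1/7/7 ; →fallthru
#2 xori  $2, $0, 1 ; 0/2/1/3/1/7/7
#3 ori   $4, $5, 6 ; 0/2/1/3/7/7/7
#4 xor  $0, $2, $1 ; 0/2/1/3/7/7/7
#5 xor  $5, $3, $5 ; 0/2/1/3/7/4/7
#6 bne  $2, $3, L9 ; 0/2/1/3/7/4/7 ; →target
#7 xor  $4, $6, $3 ; 0/2/1/3/4/4/7
#9 xori  $2, $1, 13 ; 0/2/15/3/4/4/7
#10 or   $0, $3, $6 ; 0/2/15/3/4/4/7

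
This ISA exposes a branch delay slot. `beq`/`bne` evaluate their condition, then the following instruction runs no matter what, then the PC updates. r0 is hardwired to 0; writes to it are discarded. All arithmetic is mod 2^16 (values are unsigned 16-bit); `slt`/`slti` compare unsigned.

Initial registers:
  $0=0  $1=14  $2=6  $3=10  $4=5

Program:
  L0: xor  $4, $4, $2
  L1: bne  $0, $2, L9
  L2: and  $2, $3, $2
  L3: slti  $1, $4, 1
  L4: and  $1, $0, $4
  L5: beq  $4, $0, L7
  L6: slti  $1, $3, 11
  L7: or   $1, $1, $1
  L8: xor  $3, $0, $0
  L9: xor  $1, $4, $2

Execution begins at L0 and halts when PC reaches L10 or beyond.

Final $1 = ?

[0] xor  $4, $4, $2  →  {$0:0, $1:14, $2:6, $3:10, $4:3}
[1] bne  $0, $2, L9  →  {$0:0, $1:14, $2:6, $3:10, $4:3}  ⟨branch taken⟩
[2] and  $2, $3, $2  →  {$0:0, $1:14, $2:2, $3:10, $4:3}
[9] xor  $1, $4, $2  →  {$0:0, $1:1, $2:2, $3:10, $4:3}

1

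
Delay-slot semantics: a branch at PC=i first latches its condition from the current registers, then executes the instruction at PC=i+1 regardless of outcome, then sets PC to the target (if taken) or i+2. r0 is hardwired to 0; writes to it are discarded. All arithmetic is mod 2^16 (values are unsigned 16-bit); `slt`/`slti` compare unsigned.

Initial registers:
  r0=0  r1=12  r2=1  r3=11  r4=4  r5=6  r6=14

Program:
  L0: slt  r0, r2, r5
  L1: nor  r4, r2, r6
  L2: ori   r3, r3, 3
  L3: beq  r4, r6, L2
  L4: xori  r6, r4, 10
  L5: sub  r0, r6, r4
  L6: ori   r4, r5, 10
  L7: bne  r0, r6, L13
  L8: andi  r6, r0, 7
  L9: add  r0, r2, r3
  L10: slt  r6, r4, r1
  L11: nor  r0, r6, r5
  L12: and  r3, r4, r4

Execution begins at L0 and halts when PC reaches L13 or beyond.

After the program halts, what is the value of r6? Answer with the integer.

  step pc=0: slt  r0, r2, r5  regs=(0,12,1,11,4,6,14)
  step pc=1: nor  r4, r2, r6  regs=(0,12,1,11,65520,6,14)
  step pc=2: ori   r3, r3, 3  regs=(0,12,1,11,65520,6,14)
  step pc=3: beq  r4, r6, L2  cond=F  regs=(0,12,1,11,65520,6,14)
  step pc=4: xori  r6, r4, 10  regs=(0,12,1,11,65520,6,65530)
  step pc=5: sub  r0, r6, r4  regs=(0,12,1,11,65520,6,65530)
  step pc=6: ori   r4, r5, 10  regs=(0,12,1,11,14,6,65530)
  step pc=7: bne  r0, r6, L13  cond=T  regs=(0,12,1,11,14,6,65530)
  step pc=8: andi  r6, r0, 7  regs=(0,12,1,11,14,6,0)

0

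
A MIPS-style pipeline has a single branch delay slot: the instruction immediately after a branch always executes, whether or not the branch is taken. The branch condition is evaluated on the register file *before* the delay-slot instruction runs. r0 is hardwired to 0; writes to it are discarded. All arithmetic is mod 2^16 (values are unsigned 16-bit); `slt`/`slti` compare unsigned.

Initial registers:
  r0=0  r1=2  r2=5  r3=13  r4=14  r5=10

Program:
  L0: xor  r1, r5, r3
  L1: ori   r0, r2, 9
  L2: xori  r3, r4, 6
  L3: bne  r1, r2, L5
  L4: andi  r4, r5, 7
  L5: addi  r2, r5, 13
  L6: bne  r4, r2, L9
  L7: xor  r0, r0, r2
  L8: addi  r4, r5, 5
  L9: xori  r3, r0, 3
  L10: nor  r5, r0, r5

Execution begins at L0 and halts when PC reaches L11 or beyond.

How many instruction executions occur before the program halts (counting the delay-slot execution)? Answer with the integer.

10

PC=0  xor  r1, r5, r3        | r0=0 r1=7 r2=5 r3=13 r4=14 r5=10
PC=1  ori   r0, r2, 9        | r0=0 r1=7 r2=5 r3=13 r4=14 r5=10
PC=2  xori  r3, r4, 6        | r0=0 r1=7 r2=5 r3=8 r4=14 r5=10
PC=3  bne  r1, r2, L5        | r0=0 r1=7 r2=5 r3=8 r4=14 r5=10  [TAKEN]
PC=4  andi  r4, r5, 7        | r0=0 r1=7 r2=5 r3=8 r4=2 r5=10
PC=5  addi  r2, r5, 13       | r0=0 r1=7 r2=23 r3=8 r4=2 r5=10
PC=6  bne  r4, r2, L9        | r0=0 r1=7 r2=23 r3=8 r4=2 r5=10  [TAKEN]
PC=7  xor  r0, r0, r2        | r0=0 r1=7 r2=23 r3=8 r4=2 r5=10
PC=9  xori  r3, r0, 3        | r0=0 r1=7 r2=23 r3=3 r4=2 r5=10
PC=10 nor  r5, r0, r5        | r0=0 r1=7 r2=23 r3=3 r4=2 r5=65525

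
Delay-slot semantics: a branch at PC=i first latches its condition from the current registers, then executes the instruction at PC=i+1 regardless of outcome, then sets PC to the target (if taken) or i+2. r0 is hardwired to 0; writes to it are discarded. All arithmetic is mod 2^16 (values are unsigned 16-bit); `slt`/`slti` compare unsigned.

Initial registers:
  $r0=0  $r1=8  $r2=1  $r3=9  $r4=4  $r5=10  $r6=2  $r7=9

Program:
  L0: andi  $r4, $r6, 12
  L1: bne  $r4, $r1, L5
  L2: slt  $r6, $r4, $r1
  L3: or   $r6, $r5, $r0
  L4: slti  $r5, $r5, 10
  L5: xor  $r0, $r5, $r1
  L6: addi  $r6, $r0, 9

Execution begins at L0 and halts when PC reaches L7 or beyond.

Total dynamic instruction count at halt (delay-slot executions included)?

  step pc=0: andi  $r4, $r6, 12  regs=(0,8,1,9,0,10,2,9)
  step pc=1: bne  $r4, $r1, L5  cond=T  regs=(0,8,1,9,0,10,2,9)
  step pc=2: slt  $r6, $r4, $r1  regs=(0,8,1,9,0,10,1,9)
  step pc=5: xor  $r0, $r5, $r1  regs=(0,8,1,9,0,10,1,9)
  step pc=6: addi  $r6, $r0, 9  regs=(0,8,1,9,0,10,9,9)

5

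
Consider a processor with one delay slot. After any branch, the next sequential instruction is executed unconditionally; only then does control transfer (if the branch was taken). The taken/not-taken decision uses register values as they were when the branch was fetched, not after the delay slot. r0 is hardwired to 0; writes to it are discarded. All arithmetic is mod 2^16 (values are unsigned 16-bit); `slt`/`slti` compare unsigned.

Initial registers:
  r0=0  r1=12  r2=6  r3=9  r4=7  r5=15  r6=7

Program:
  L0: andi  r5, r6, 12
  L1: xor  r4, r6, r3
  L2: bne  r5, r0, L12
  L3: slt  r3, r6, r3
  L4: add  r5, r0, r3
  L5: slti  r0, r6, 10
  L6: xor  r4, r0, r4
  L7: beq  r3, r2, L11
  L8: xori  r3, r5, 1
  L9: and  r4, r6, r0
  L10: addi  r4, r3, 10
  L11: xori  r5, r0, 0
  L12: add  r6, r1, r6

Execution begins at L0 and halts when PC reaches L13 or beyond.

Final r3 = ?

#0 andi  r5, r6, 12 ; 0/12/6/9/7/4/7
#1 xor  r4, r6, r3 ; 0/12/6/9/14/4/7
#2 bne  r5, r0, L12 ; 0/12/6/9/14/4/7 ; →target
#3 slt  r3, r6, r3 ; 0/12/6/1/14/4/7
#12 add  r6, r1, r6 ; 0/12/6/1/14/4/19

1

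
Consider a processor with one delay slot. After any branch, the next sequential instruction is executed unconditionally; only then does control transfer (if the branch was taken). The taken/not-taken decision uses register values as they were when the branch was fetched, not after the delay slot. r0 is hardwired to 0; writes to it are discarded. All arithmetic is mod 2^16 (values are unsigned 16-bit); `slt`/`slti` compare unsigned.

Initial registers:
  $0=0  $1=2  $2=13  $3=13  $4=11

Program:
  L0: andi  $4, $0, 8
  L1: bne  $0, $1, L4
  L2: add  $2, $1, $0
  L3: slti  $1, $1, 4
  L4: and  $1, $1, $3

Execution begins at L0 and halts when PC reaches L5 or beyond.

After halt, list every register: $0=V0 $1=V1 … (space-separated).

$0=0 $1=0 $2=2 $3=13 $4=0

PC=0  andi  $4, $0, 8        | $0=0 $1=2 $2=13 $3=13 $4=0
PC=1  bne  $0, $1, L4        | $0=0 $1=2 $2=13 $3=13 $4=0  [TAKEN]
PC=2  add  $2, $1, $0        | $0=0 $1=2 $2=2 $3=13 $4=0
PC=4  and  $1, $1, $3        | $0=0 $1=0 $2=2 $3=13 $4=0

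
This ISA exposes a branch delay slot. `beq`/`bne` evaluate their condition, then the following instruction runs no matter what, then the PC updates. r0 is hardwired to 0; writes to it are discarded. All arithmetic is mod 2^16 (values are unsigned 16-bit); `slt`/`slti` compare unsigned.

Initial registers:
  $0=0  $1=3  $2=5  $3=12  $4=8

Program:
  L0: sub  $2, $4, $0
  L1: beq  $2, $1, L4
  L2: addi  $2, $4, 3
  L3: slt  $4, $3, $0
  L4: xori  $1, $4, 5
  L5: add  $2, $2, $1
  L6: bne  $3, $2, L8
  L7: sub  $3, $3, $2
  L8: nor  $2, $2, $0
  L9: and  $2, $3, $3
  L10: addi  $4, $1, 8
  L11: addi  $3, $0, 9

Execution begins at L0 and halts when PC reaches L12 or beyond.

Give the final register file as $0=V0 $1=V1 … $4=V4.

$0=0 $1=5 $2=65532 $3=9 $4=13

  step pc=0: sub  $2, $4, $0  regs=(0,3,8,12,8)
  step pc=1: beq  $2, $1, L4  cond=F  regs=(0,3,8,12,8)
  step pc=2: addi  $2, $4, 3  regs=(0,3,11,12,8)
  step pc=3: slt  $4, $3, $0  regs=(0,3,11,12,0)
  step pc=4: xori  $1, $4, 5  regs=(0,5,11,12,0)
  step pc=5: add  $2, $2, $1  regs=(0,5,16,12,0)
  step pc=6: bne  $3, $2, L8  cond=T  regs=(0,5,16,12,0)
  step pc=7: sub  $3, $3, $2  regs=(0,5,16,65532,0)
  step pc=8: nor  $2, $2, $0  regs=(0,5,65519,65532,0)
  step pc=9: and  $2, $3, $3  regs=(0,5,65532,65532,0)
  step pc=10: addi  $4, $1, 8  regs=(0,5,65532,65532,13)
  step pc=11: addi  $3, $0, 9  regs=(0,5,65532,9,13)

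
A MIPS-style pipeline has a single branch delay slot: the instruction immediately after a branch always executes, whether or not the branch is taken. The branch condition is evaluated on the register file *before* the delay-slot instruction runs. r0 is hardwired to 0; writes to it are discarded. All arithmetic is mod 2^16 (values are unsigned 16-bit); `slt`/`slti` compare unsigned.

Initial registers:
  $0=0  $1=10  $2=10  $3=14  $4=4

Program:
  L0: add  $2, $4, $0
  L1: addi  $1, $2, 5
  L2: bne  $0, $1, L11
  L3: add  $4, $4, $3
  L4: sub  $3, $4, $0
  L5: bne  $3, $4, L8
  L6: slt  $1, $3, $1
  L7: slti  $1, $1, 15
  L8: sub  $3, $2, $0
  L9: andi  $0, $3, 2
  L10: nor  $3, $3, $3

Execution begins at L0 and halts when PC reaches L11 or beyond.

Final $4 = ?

18

PC=0  add  $2, $4, $0        | $0=0 $1=10 $2=4 $3=14 $4=4
PC=1  addi  $1, $2, 5        | $0=0 $1=9 $2=4 $3=14 $4=4
PC=2  bne  $0, $1, L11       | $0=0 $1=9 $2=4 $3=14 $4=4  [TAKEN]
PC=3  add  $4, $4, $3        | $0=0 $1=9 $2=4 $3=14 $4=18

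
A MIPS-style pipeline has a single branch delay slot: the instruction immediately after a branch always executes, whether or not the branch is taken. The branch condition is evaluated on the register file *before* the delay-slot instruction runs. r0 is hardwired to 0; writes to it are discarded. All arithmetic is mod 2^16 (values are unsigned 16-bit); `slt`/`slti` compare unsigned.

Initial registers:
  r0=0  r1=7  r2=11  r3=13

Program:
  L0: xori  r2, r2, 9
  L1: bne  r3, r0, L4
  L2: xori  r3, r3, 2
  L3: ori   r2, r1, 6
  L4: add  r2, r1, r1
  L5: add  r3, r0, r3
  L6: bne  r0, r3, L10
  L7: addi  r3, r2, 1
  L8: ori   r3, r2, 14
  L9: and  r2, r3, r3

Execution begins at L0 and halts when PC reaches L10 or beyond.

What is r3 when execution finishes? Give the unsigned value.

15

  step pc=0: xori  r2, r2, 9  regs=(0,7,2,13)
  step pc=1: bne  r3, r0, L4  cond=T  regs=(0,7,2,13)
  step pc=2: xori  r3, r3, 2  regs=(0,7,2,15)
  step pc=4: add  r2, r1, r1  regs=(0,7,14,15)
  step pc=5: add  r3, r0, r3  regs=(0,7,14,15)
  step pc=6: bne  r0, r3, L10  cond=T  regs=(0,7,14,15)
  step pc=7: addi  r3, r2, 1  regs=(0,7,14,15)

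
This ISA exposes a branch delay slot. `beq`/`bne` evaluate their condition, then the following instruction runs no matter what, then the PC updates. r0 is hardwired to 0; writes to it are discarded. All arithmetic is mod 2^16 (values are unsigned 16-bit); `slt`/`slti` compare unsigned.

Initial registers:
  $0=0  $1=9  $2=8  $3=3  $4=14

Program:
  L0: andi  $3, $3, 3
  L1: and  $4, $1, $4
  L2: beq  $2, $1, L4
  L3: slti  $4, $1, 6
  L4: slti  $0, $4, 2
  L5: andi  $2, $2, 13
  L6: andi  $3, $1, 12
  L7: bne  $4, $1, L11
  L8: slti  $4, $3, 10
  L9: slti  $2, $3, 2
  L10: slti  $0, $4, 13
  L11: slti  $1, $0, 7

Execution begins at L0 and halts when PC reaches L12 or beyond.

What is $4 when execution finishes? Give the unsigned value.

1

  step pc=0: andi  $3, $3, 3  regs=(0,9,8,3,14)
  step pc=1: and  $4, $1, $4  regs=(0,9,8,3,8)
  step pc=2: beq  $2, $1, L4  cond=F  regs=(0,9,8,3,8)
  step pc=3: slti  $4, $1, 6  regs=(0,9,8,3,0)
  step pc=4: slti  $0, $4, 2  regs=(0,9,8,3,0)
  step pc=5: andi  $2, $2, 13  regs=(0,9,8,3,0)
  step pc=6: andi  $3, $1, 12  regs=(0,9,8,8,0)
  step pc=7: bne  $4, $1, L11  cond=T  regs=(0,9,8,8,0)
  step pc=8: slti  $4, $3, 10  regs=(0,9,8,8,1)
  step pc=11: slti  $1, $0, 7  regs=(0,1,8,8,1)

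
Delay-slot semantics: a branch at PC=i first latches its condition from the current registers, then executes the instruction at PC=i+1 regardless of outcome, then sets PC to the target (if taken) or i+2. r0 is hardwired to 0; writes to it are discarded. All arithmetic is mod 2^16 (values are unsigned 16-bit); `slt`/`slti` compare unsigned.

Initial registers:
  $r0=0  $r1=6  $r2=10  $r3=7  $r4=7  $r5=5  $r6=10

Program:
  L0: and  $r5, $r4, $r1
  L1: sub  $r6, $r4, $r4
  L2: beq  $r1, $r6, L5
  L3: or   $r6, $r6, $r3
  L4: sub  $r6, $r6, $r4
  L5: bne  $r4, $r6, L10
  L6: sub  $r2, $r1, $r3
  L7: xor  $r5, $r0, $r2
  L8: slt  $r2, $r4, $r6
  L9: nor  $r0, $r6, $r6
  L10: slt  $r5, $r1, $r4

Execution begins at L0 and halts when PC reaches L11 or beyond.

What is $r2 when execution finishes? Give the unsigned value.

#0 and  $r5, $r4, $r1 ; 0/6/10/7/7/6/10
#1 sub  $r6, $r4, $r4 ; 0/6/10/7/7/6/0
#2 beq  $r1, $r6, L5 ; 0/6/10/7/7/6/0 ; →fallthru
#3 or   $r6, $r6, $r3 ; 0/6/10/7/7/6/7
#4 sub  $r6, $r6, $r4 ; 0/6/10/7/7/6/0
#5 bne  $r4, $r6, L10 ; 0/6/10/7/7/6/0 ; →target
#6 sub  $r2, $r1, $r3 ; 0/6/65535/7/7/6/0
#10 slt  $r5, $r1, $r4 ; 0/6/65535/7/7/1/0

65535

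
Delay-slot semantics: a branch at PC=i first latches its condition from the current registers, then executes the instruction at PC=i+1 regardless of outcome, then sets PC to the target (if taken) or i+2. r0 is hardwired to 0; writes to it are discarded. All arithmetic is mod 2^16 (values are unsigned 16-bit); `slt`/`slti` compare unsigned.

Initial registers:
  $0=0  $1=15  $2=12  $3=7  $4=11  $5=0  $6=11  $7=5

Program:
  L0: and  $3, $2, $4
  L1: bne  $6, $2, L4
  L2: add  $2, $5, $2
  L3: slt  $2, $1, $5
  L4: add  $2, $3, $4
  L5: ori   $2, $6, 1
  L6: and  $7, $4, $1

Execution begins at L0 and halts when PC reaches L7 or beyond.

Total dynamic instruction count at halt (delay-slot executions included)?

6

PC=0  and  $3, $2, $4        | $0=0 $1=15 $2=12 $3=8 $4=11 $5=0 $6=11 $7=5
PC=1  bne  $6, $2, L4        | $0=0 $1=15 $2=12 $3=8 $4=11 $5=0 $6=11 $7=5  [TAKEN]
PC=2  add  $2, $5, $2        | $0=0 $1=15 $2=12 $3=8 $4=11 $5=0 $6=11 $7=5
PC=4  add  $2, $3, $4        | $0=0 $1=15 $2=19 $3=8 $4=11 $5=0 $6=11 $7=5
PC=5  ori   $2, $6, 1        | $0=0 $1=15 $2=11 $3=8 $4=11 $5=0 $6=11 $7=5
PC=6  and  $7, $4, $1        | $0=0 $1=15 $2=11 $3=8 $4=11 $5=0 $6=11 $7=11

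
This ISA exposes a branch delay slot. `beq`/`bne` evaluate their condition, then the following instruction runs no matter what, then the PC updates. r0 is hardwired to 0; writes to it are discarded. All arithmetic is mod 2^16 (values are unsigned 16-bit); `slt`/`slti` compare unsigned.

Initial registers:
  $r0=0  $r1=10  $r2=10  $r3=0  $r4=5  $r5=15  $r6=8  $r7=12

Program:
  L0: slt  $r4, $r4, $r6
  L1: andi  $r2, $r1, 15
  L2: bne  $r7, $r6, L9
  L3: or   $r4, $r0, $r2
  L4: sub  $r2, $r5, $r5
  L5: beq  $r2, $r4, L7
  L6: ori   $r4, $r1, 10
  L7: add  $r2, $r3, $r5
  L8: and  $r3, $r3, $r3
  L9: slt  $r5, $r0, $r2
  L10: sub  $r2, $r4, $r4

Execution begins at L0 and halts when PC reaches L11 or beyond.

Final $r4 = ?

10

[0] slt  $r4, $r4, $r6  →  {$r0:0, $r1:10, $r2:10, $r3:0, $r4:1, $r5:15, $r6:8, $r7:12}
[1] andi  $r2, $r1, 15  →  {$r0:0, $r1:10, $r2:10, $r3:0, $r4:1, $r5:15, $r6:8, $r7:12}
[2] bne  $r7, $r6, L9  →  {$r0:0, $r1:10, $r2:10, $r3:0, $r4:1, $r5:15, $r6:8, $r7:12}  ⟨branch taken⟩
[3] or   $r4, $r0, $r2  →  {$r0:0, $r1:10, $r2:10, $r3:0, $r4:10, $r5:15, $r6:8, $r7:12}
[9] slt  $r5, $r0, $r2  →  {$r0:0, $r1:10, $r2:10, $r3:0, $r4:10, $r5:1, $r6:8, $r7:12}
[10] sub  $r2, $r4, $r4  →  {$r0:0, $r1:10, $r2:0, $r3:0, $r4:10, $r5:1, $r6:8, $r7:12}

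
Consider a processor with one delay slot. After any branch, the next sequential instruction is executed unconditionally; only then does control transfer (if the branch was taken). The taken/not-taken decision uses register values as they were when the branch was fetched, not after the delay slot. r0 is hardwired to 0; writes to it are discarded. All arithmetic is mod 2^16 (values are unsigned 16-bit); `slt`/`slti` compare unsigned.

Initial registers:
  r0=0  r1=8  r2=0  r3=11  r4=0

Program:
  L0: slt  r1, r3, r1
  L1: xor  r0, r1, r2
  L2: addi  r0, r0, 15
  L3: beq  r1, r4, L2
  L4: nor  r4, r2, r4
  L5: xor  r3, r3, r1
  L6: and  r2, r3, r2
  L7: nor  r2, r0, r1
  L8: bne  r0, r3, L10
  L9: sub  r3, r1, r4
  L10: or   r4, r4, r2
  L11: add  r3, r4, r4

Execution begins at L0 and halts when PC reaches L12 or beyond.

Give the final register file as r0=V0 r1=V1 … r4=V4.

PC=0  slt  r1, r3, r1        | r0=0 r1=0 r2=0 r3=11 r4=0
PC=1  xor  r0, r1, r2        | r0=0 r1=0 r2=0 r3=11 r4=0
PC=2  addi  r0, r0, 15       | r0=0 r1=0 r2=0 r3=11 r4=0
PC=3  beq  r1, r4, L2        | r0=0 r1=0 r2=0 r3=11 r4=0  [TAKEN]
PC=4  nor  r4, r2, r4        | r0=0 r1=0 r2=0 r3=11 r4=65535
PC=2  addi  r0, r0, 15       | r0=0 r1=0 r2=0 r3=11 r4=65535
PC=3  beq  r1, r4, L2        | r0=0 r1=0 r2=0 r3=11 r4=65535  [not taken]
PC=4  nor  r4, r2, r4        | r0=0 r1=0 r2=0 r3=11 r4=0
PC=5  xor  r3, r3, r1        | r0=0 r1=0 r2=0 r3=11 r4=0
PC=6  and  r2, r3, r2        | r0=0 r1=0 r2=0 r3=11 r4=0
PC=7  nor  r2, r0, r1        | r0=0 r1=0 r2=65535 r3=11 r4=0
PC=8  bne  r0, r3, L10       | r0=0 r1=0 r2=65535 r3=11 r4=0  [TAKEN]
PC=9  sub  r3, r1, r4        | r0=0 r1=0 r2=65535 r3=0 r4=0
PC=10 or   r4, r4, r2        | r0=0 r1=0 r2=65535 r3=0 r4=65535
PC=11 add  r3, r4, r4        | r0=0 r1=0 r2=65535 r3=65534 r4=65535

r0=0 r1=0 r2=65535 r3=65534 r4=65535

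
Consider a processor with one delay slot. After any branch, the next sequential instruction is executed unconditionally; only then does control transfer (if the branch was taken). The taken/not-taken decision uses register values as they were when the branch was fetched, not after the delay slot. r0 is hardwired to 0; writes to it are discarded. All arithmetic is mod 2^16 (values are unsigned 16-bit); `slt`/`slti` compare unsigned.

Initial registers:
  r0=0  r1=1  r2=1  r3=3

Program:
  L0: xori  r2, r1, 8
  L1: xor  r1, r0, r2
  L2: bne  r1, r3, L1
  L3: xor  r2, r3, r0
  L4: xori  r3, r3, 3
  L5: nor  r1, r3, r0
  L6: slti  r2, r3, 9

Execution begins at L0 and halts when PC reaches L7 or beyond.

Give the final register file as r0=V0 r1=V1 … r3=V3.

r0=0 r1=65535 r2=1 r3=0

[0] xori  r2, r1, 8  →  {r0:0, r1:1, r2:9, r3:3}
[1] xor  r1, r0, r2  →  {r0:0, r1:9, r2:9, r3:3}
[2] bne  r1, r3, L1  →  {r0:0, r1:9, r2:9, r3:3}  ⟨branch taken⟩
[3] xor  r2, r3, r0  →  {r0:0, r1:9, r2:3, r3:3}
[1] xor  r1, r0, r2  →  {r0:0, r1:3, r2:3, r3:3}
[2] bne  r1, r3, L1  →  {r0:0, r1:3, r2:3, r3:3}  ⟨branch fallthrough⟩
[3] xor  r2, r3, r0  →  {r0:0, r1:3, r2:3, r3:3}
[4] xori  r3, r3, 3  →  {r0:0, r1:3, r2:3, r3:0}
[5] nor  r1, r3, r0  →  {r0:0, r1:65535, r2:3, r3:0}
[6] slti  r2, r3, 9  →  {r0:0, r1:65535, r2:1, r3:0}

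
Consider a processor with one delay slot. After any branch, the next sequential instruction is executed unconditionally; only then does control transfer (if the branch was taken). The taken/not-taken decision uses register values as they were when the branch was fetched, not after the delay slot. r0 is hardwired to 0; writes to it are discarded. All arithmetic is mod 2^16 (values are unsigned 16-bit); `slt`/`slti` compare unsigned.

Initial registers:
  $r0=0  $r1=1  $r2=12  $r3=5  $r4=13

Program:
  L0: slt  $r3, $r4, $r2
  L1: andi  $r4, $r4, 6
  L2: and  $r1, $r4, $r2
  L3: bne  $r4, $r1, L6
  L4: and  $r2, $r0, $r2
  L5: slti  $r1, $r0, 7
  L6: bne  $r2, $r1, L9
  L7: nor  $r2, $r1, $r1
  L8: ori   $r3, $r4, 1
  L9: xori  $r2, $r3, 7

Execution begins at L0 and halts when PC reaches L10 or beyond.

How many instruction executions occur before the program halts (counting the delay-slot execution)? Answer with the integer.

9

PC=0  slt  $r3, $r4, $r2     | $r0=0 $r1=1 $r2=12 $r3=0 $r4=13
PC=1  andi  $r4, $r4, 6      | $r0=0 $r1=1 $r2=12 $r3=0 $r4=4
PC=2  and  $r1, $r4, $r2     | $r0=0 $r1=4 $r2=12 $r3=0 $r4=4
PC=3  bne  $r4, $r1, L6      | $r0=0 $r1=4 $r2=12 $r3=0 $r4=4  [not taken]
PC=4  and  $r2, $r0, $r2     | $r0=0 $r1=4 $r2=0 $r3=0 $r4=4
PC=5  slti  $r1, $r0, 7      | $r0=0 $r1=1 $r2=0 $r3=0 $r4=4
PC=6  bne  $r2, $r1, L9      | $r0=0 $r1=1 $r2=0 $r3=0 $r4=4  [TAKEN]
PC=7  nor  $r2, $r1, $r1     | $r0=0 $r1=1 $r2=65534 $r3=0 $r4=4
PC=9  xori  $r2, $r3, 7      | $r0=0 $r1=1 $r2=7 $r3=0 $r4=4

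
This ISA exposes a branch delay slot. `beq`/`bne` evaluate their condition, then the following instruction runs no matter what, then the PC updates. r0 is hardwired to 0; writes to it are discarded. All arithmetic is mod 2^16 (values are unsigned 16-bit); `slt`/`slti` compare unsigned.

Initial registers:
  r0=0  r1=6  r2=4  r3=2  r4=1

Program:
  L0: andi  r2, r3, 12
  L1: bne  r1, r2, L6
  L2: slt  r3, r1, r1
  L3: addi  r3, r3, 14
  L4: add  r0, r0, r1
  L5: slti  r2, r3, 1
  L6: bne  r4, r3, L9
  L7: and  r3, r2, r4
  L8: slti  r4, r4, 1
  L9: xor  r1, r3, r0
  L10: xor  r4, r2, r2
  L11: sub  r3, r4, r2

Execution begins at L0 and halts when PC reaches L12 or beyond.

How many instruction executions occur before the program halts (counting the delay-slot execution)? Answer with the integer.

#0 andi  r2, r3, 12 ; 0/6/0/2/1
#1 bne  r1, r2, L6 ; 0/6/0/2/1 ; →target
#2 slt  r3, r1, r1 ; 0/6/0/0/1
#6 bne  r4, r3, L9 ; 0/6/0/0/1 ; →target
#7 and  r3, r2, r4 ; 0/6/0/0/1
#9 xor  r1, r3, r0 ; 0/0/0/0/1
#10 xor  r4, r2, r2 ; 0/0/0/0/0
#11 sub  r3, r4, r2 ; 0/0/0/0/0

8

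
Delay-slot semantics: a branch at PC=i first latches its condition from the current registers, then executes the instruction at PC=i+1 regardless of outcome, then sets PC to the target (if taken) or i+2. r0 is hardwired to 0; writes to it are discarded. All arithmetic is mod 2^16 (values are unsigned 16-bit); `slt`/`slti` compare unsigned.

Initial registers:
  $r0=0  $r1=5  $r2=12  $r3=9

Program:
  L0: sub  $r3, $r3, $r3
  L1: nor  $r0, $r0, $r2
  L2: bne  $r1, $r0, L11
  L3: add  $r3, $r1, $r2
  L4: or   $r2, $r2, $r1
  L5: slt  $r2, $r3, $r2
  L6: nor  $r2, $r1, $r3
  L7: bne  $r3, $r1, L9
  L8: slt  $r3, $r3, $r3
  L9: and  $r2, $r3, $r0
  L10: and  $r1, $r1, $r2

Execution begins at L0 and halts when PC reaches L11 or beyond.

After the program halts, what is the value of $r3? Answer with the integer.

17

  step pc=0: sub  $r3, $r3, $r3  regs=(0,5,12,0)
  step pc=1: nor  $r0, $r0, $r2  regs=(0,5,12,0)
  step pc=2: bne  $r1, $r0, L11  cond=T  regs=(0,5,12,0)
  step pc=3: add  $r3, $r1, $r2  regs=(0,5,12,17)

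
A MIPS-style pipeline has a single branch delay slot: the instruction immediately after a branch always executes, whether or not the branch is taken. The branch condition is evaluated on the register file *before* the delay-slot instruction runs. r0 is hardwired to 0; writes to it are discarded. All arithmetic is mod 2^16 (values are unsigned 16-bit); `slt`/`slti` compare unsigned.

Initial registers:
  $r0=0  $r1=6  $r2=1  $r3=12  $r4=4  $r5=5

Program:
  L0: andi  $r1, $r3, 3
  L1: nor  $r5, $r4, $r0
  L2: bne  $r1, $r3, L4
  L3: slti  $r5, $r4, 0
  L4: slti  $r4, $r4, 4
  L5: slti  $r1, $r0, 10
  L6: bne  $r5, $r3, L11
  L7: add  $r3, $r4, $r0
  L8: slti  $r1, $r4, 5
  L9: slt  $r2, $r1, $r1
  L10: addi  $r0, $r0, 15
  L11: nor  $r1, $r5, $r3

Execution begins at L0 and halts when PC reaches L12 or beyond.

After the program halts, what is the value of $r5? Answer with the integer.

#0 andi  $r1, $r3, 3 ; 0/0/1/12/4/5
#1 nor  $r5, $r4, $r0 ; 0/0/1/12/4/65531
#2 bne  $r1, $r3, L4 ; 0/0/1/12/4/65531 ; →target
#3 slti  $r5, $r4, 0 ; 0/0/1/12/4/0
#4 slti  $r4, $r4, 4 ; 0/0/1/12/0/0
#5 slti  $r1, $r0, 10 ; 0/1/1/12/0/0
#6 bne  $r5, $r3, L11 ; 0/1/1/12/0/0 ; →target
#7 add  $r3, $r4, $r0 ; 0/1/1/0/0/0
#11 nor  $r1, $r5, $r3 ; 0/65535/1/0/0/0

0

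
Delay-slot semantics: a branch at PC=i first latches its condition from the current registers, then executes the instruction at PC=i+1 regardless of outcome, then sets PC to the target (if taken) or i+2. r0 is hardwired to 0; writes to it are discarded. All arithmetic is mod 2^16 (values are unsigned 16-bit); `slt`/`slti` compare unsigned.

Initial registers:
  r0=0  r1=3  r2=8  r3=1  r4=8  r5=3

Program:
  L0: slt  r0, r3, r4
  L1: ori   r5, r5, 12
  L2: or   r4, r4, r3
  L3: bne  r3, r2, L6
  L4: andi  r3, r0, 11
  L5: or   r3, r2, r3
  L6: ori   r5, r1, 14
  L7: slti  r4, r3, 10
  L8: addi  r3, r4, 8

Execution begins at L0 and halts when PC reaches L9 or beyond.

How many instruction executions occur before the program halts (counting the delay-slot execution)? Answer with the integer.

8

#0 slt  r0, r3, r4 ; 0/3/8/1/8/3
#1 ori   r5, r5, 12 ; 0/3/8/1/8/15
#2 or   r4, r4, r3 ; 0/3/8/1/9/15
#3 bne  r3, r2, L6 ; 0/3/8/1/9/15 ; →target
#4 andi  r3, r0, 11 ; 0/3/8/0/9/15
#6 ori   r5, r1, 14 ; 0/3/8/0/9/15
#7 slti  r4, r3, 10 ; 0/3/8/0/1/15
#8 addi  r3, r4, 8 ; 0/3/8/9/1/15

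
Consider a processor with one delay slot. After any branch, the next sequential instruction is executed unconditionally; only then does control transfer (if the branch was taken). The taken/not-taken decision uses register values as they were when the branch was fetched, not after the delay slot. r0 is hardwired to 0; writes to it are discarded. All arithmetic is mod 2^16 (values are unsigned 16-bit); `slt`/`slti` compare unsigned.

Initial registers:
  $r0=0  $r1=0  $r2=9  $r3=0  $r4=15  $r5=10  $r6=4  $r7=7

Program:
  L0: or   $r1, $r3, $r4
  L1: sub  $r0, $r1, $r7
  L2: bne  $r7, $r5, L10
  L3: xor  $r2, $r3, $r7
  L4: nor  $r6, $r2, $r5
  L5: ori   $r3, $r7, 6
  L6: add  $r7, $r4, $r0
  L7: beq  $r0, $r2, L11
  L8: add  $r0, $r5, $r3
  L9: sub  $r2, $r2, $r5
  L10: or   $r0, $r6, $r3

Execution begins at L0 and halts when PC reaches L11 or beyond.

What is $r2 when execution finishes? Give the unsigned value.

7

#0 or   $r1, $r3, $r4 ; 0/15/9/0/15/10/4/7
#1 sub  $r0, $r1, $r7 ; 0/15/9/0/15/10/4/7
#2 bne  $r7, $r5, L10 ; 0/15/9/0/15/10/4/7 ; →target
#3 xor  $r2, $r3, $r7 ; 0/15/7/0/15/10/4/7
#10 or   $r0, $r6, $r3 ; 0/15/7/0/15/10/4/7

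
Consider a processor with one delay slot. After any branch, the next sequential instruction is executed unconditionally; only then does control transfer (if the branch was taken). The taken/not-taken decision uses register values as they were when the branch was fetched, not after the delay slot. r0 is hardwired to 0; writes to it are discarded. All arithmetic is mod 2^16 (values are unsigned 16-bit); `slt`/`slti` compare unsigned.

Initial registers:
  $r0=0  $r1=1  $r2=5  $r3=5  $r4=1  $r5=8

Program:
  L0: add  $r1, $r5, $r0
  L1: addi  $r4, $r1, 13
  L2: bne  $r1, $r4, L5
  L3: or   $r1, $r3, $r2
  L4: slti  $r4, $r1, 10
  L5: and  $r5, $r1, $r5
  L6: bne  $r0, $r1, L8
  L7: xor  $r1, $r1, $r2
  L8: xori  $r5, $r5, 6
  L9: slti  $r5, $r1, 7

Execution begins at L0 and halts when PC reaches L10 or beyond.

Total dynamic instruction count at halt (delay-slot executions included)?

#0 add  $r1, $r5, $r0 ; 0/8/5/5/1/8
#1 addi  $r4, $r1, 13 ; 0/8/5/5/21/8
#2 bne  $r1, $r4, L5 ; 0/8/5/5/21/8 ; →target
#3 or   $r1, $r3, $r2 ; 0/5/5/5/21/8
#5 and  $r5, $r1, $r5 ; 0/5/5/5/21/0
#6 bne  $r0, $r1, L8 ; 0/5/5/5/21/0 ; →target
#7 xor  $r1, $r1, $r2 ; 0/0/5/5/21/0
#8 xori  $r5, $r5, 6 ; 0/0/5/5/21/6
#9 slti  $r5, $r1, 7 ; 0/0/5/5/21/1

9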